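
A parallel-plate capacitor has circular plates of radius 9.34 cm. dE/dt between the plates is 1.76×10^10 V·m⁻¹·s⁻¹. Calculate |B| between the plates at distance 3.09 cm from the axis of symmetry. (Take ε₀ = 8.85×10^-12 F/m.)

3.02×10^-9 T

I_d = ε₀ dΦ_E/dt = ε₀ πR² (dE/dt) = (8.85×10^-12)(0.02741)(1.76×10^10) = 4.269×10^-3 A through the full plate area.
∮B·dl = μ₀ I_d,enc with I_d,enc = I_d r²/R² = 4.673×10^-4 A; so B = μ₀ I_d,enc/(2πr) = 3.02×10^-9 T.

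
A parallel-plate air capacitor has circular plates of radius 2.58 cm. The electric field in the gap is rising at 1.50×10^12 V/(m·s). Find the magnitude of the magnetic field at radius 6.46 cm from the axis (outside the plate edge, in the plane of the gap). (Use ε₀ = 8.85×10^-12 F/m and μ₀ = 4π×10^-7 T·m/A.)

Total displacement current: I_d = ε₀(πR²)(dE/dt) = (8.85×10^-12)(2.091×10^-3)(1.50×10^12) = 0.02776 A.
Outside the plates the loop encloses all of I_d, so B·2πr = μ₀ I_d and B = 8.59×10^-8 T.

8.59×10^-8 T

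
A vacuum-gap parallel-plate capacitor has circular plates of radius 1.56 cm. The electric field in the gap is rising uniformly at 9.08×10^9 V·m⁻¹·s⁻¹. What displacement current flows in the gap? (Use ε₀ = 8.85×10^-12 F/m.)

6.14×10^-5 A

The displacement current is ε₀ times dΦ_E/dt = ε₀ A dE/dt = (8.85×10^-12)(7.645×10^-4)(9.08×10^9) = 6.14×10^-5 A.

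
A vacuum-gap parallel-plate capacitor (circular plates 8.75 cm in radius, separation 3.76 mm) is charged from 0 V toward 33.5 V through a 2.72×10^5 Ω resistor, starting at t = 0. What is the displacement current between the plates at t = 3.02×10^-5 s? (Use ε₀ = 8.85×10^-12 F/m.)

1.73×10^-5 A

With C = ε₀A/d = (8.85×10^-12)(0.02405)/(3.76×10^-3) = 5.661×10^-11 F, the time constant is τ = RC = 1.540×10^-5 s, so t/τ = 1.961 and e^(−t/τ) = 0.1407.
I_d = I_cond = (V₀/R) e^(−t/τ) = (1.232×10^-4)(0.1407) = 1.73×10^-5 A.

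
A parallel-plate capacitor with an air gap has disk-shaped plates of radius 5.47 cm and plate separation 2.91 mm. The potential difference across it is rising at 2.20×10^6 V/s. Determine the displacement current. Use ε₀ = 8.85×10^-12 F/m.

6.29×10^-5 A

The displacement current equals the charging current C dV/dt. With C = ε₀A/d = (8.85×10^-12)(9.400×10^-3)/(2.91×10^-3) = 2.859×10^-11 F, I_d = (2.859×10^-11)(2.20×10^6) = 6.29×10^-5 A.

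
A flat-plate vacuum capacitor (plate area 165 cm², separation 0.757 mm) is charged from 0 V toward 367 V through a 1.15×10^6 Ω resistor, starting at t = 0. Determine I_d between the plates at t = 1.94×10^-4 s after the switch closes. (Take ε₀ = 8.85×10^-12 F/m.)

C = ε₀A/d = (8.85×10^-12)(0.0165)/(7.57×10^-4) = 1.929×10^-10 F, so τ = RC = 2.218×10^-4 s.
The conduction current is I(t) = (V₀/R) e^(−t/τ), and the displacement current between the plates equals it.
t/τ = 0.8747; I_d = (367/1.15×10^6) · e^(−0.8747) = (3.191×10^-4)(0.4170) = 1.33×10^-4 A.

1.33×10^-4 A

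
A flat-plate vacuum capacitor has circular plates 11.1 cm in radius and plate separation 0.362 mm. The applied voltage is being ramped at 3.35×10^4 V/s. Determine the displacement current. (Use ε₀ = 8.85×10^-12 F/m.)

3.17×10^-5 A

The field between the plates is E = V/d, so dE/dt = (3.35×10^4)/(3.62×10^-4 m) = 9.254×10^7 V/(m·s).
I_d = ε₀ A (dE/dt) = (8.85×10^-12)(0.03871)(9.254×10^7) = 3.17×10^-5 A.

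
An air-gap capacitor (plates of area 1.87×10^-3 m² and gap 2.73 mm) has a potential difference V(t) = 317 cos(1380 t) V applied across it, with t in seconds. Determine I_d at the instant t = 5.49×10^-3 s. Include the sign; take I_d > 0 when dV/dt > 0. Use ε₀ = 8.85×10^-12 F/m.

-2.55×10^-6 A

dV/dt = (317)(1380)·−sin(7.5762) = -4.207×10^5 V/s.
I_d = C dV/dt with C = ε₀A/d = (8.85×10^-12)(1.87×10^-3)/(2.73×10^-3) = 6.062×10^-12 F, so I_d = (6.062×10^-12)(-4.207×10^5) = -2.55×10^-6 A.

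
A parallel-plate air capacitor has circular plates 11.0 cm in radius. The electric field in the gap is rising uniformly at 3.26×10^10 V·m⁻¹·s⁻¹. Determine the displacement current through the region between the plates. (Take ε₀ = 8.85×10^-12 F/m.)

0.0110 A

The displacement current is ε₀ times dΦ_E/dt = ε₀ A dE/dt = (8.85×10^-12)(0.03801)(3.26×10^10) = 0.0110 A.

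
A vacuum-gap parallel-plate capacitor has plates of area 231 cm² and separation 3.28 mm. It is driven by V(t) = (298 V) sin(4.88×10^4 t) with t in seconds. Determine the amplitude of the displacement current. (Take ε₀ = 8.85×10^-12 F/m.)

(dE/dt)_max = V₀ω/d = 4.434×10^9 V/(m·s); ω = 4.88×10^4 rad/s.
I_d,max = ε₀ A (dE/dt)_max = (8.85×10^-12)(0.0231)(4.434×10^9) = 9.06×10^-4 A.

9.06×10^-4 A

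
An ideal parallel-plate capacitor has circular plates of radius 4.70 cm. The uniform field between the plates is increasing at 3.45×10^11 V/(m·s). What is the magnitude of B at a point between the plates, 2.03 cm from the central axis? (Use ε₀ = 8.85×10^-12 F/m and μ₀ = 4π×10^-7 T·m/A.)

Through the whole plate area (πR² = 6.940×10^-3 m²), I_d = ε₀ πR² dE/dt = 0.02119 A.
∮B·dl = μ₀ I_d,enc with I_d,enc = I_d r²/R² = 3.953×10^-3 A; so B = μ₀ I_d,enc/(2πr) = 3.89×10^-8 T.

3.89×10^-8 T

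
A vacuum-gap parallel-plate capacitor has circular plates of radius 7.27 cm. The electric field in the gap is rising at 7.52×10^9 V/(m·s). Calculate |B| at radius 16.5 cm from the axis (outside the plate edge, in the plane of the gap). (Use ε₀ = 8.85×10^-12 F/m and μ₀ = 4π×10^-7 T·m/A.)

Total displacement current: I_d = ε₀(πR²)(dE/dt) = (8.85×10^-12)(0.01660)(7.52×10^9) = 1.105×10^-3 A.
With r > R the enclosed displacement current is the full I_d; B = μ₀ I_d / (2πr) = 1.34×10^-9 T.

1.34×10^-9 T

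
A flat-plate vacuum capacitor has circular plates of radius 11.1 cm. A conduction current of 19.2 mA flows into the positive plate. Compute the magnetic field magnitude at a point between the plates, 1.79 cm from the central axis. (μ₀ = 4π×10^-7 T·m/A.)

5.58×10^-9 T

Between the plates the displacement current equals the wire current: I_d = 19.2 mA = 0.0192 A.
For r < R the Ampère–Maxwell law gives B(2πr) = μ₀ I_d (r²/R²), so B = μ₀ I_d r/(2πR²) = (4π×10^-7)(0.0192)(0.0179)/(2π·0.111²) = 5.58×10^-9 T.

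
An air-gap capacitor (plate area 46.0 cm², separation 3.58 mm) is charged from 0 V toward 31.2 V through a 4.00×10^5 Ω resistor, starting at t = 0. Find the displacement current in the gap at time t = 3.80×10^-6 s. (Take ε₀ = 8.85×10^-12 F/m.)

3.38×10^-5 A

C = ε₀A/d = (8.85×10^-12)(4.60×10^-3)/(3.58×10^-3) = 1.137×10^-11 F, so τ = RC = 4.548×10^-6 s.
The conduction current is I(t) = (V₀/R) e^(−t/τ), and the displacement current between the plates equals it.
t/τ = 0.8355; I_d = (31.2/4.00×10^5) · e^(−0.8355) = (7.800×10^-5)(0.4337) = 3.38×10^-5 A.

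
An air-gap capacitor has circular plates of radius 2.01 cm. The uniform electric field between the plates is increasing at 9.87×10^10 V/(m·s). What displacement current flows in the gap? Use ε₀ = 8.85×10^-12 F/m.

1.11×10^-3 A

The displacement current is ε₀ times dΦ_E/dt = ε₀ A dE/dt = (8.85×10^-12)(1.269×10^-3)(9.87×10^10) = 1.11×10^-3 A.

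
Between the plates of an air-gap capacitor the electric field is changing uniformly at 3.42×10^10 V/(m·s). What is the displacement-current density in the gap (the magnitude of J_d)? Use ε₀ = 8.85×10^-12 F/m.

The displacement-current density is ε₀ ∂E/∂t = (8.85×10^-12)(3.42×10^10) = 0.303 A/m².

0.303 A/m²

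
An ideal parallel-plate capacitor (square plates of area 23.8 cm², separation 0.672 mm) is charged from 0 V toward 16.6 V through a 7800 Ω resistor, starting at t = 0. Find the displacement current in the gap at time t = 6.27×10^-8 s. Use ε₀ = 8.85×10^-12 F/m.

C = ε₀A/d = (8.85×10^-12)(2.38×10^-3)/(6.72×10^-4) = 3.134×10^-11 F, so τ = RC = 2.445×10^-7 s.
The conduction current is I(t) = (V₀/R) e^(−t/τ), and the displacement current between the plates equals it.
t/τ = 0.2564; I_d = (16.6/7800) · e^(−0.2564) = (2.128×10^-3)(0.7738) = 1.65×10^-3 A.

1.65×10^-3 A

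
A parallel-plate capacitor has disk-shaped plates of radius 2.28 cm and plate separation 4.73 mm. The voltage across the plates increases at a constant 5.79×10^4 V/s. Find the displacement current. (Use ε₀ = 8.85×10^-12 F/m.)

1.77×10^-7 A

The displacement current equals the charging current C dV/dt. With C = ε₀A/d = (8.85×10^-12)(1.633×10^-3)/(4.73×10^-3) = 3.055×10^-12 F, I_d = (3.055×10^-12)(5.79×10^4) = 1.77×10^-7 A.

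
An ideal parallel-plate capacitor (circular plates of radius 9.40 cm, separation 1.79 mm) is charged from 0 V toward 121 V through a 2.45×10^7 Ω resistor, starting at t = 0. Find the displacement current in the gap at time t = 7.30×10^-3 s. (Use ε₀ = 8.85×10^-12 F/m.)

With C = ε₀A/d = (8.85×10^-12)(0.02776)/(1.79×10^-3) = 1.372×10^-10 F, the time constant is τ = RC = 3.361×10^-3 s, so t/τ = 2.172 and e^(−t/τ) = 0.1139.
I_d = I_cond = (V₀/R) e^(−t/τ) = (4.939×10^-6)(0.1139) = 5.63×10^-7 A.

5.63×10^-7 A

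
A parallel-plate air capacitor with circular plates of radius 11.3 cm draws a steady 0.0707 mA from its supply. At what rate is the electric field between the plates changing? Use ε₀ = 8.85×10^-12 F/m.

Charge continuity gives I_d = I = 7.07×10^-5 A between the plates.
Since I_d = ε₀ A dE/dt, dE/dt = I_d/(ε₀A) = (7.07×10^-5)/((8.85×10^-12)(0.04011)) = 1.99×10^8 V/(m·s).

1.99×10^8 V/(m·s)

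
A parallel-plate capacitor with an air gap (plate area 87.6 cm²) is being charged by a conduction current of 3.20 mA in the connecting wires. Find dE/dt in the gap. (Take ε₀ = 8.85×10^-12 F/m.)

4.13×10^10 V/(m·s)

By continuity, I_d in the gap equals the 3.20 mA flowing in the wire.
Then dE/dt = I_d/(ε₀A) = 4.13×10^10 V/(m·s).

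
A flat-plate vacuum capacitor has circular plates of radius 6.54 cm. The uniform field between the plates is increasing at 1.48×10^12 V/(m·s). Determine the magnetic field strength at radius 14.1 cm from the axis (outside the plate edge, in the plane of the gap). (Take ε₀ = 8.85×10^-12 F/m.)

Through the whole plate area (πR² = 0.01344 m²), I_d = ε₀ πR² dE/dt = 0.1760 A.
Outside the plates the loop encloses all of I_d, so B·2πr = μ₀ I_d and B = 2.50×10^-7 T.

2.50×10^-7 T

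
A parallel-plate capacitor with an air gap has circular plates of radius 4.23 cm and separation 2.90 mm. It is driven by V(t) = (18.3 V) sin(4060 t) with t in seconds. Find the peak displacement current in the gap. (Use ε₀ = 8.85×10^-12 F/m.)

1.27×10^-6 A

C = ε₀A/d = (8.85×10^-12)(5.621×10^-3)/(2.90×10^-3) = 1.715×10^-11 F; ω = 4060 rad/s.
I_d = C dV/dt, so |I_d|_max = C V₀ ω = (1.715×10^-11)(18.3)(4060) = 1.27×10^-6 A.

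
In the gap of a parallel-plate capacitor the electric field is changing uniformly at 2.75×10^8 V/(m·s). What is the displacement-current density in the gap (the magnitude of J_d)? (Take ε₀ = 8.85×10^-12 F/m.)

The displacement-current density is ε₀ ∂E/∂t = (8.85×10^-12)(2.75×10^8) = 2.43×10^-3 A/m².

2.43×10^-3 A/m²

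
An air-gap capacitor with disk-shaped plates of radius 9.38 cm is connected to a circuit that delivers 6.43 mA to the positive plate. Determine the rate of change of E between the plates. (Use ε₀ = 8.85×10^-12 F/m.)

2.63×10^10 V/(m·s)

By continuity, I_d in the gap equals the 6.43 mA flowing in the wire.
Inverting I_d = ε₀ A dE/dt gives dE/dt = 6.43×10^-3 / (8.85×10^-12 · 0.02764) = 2.63×10^10 V/(m·s).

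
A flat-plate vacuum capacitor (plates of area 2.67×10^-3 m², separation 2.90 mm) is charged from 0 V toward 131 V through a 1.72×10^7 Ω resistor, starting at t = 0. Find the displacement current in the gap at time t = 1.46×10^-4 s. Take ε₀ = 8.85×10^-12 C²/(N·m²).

C = ε₀A/d = (8.85×10^-12)(2.67×10^-3)/(2.90×10^-3) = 8.148×10^-12 F and τ = RC = 1.401×10^-4 s. I_d in the gap equals the RC charging current.
I_d(t) = (V₀/R) e^(−t/τ) = 7.616×10^-6 · e^(−1.042) = 2.69×10^-6 A.

2.69×10^-6 A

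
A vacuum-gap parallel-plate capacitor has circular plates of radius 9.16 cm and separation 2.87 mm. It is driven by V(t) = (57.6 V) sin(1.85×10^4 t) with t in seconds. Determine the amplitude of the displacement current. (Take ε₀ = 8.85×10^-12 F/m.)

The displacement current equals the conduction current C dV/dt, which peaks at C V₀ ω.
With C = ε₀A/d = (8.85×10^-12)(0.02636)/(2.87×10^-3) = 8.128×10^-11 F and ω = 1.85×10^4 rad/s, I_d,max = (8.128×10^-11)(57.6)(1.85×10^4) = 8.66×10^-5 A.

8.66×10^-5 A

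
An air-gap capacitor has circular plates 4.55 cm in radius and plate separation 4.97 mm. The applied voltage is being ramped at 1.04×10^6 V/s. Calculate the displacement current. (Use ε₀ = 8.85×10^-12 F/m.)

1.20×10^-5 A

The displacement current equals the charging current C dV/dt. With C = ε₀A/d = (8.85×10^-12)(6.504×10^-3)/(4.97×10^-3) = 1.158×10^-11 F, I_d = (1.158×10^-11)(1.04×10^6) = 1.20×10^-5 A.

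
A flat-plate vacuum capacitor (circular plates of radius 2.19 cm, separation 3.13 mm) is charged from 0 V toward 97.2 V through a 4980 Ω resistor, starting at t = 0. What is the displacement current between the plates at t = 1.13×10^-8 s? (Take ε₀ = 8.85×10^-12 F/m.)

C = ε₀A/d = (8.85×10^-12)(1.507×10^-3)/(3.13×10^-3) = 4.261×10^-12 F and τ = RC = 2.122×10^-8 s. I_d in the gap equals the RC charging current.
I_d(t) = (V₀/R) e^(−t/τ) = 0.01952 · e^(−0.5325) = 0.0115 A.

0.0115 A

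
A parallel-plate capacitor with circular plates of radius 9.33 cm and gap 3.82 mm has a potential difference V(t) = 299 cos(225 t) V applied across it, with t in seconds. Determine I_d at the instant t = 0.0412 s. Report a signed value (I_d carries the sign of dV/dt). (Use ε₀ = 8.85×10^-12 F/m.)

dV/dt = (299)(225)·−sin(9.27) = -1.037×10^4 V/s.
I_d = C dV/dt with C = ε₀A/d = (8.85×10^-12)(0.02735)/(3.82×10^-3) = 6.336×10^-11 F, so I_d = (6.336×10^-11)(-1.037×10^4) = -6.57×10^-7 A.

-6.57×10^-7 A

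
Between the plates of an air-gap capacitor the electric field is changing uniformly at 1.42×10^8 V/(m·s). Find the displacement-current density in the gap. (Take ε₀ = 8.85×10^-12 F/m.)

The displacement-current density is ε₀ ∂E/∂t = (8.85×10^-12)(1.42×10^8) = 1.26×10^-3 A/m².

1.26×10^-3 A/m²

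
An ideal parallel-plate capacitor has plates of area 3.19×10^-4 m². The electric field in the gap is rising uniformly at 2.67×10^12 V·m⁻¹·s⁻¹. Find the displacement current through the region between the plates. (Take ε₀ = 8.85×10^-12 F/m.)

7.54×10^-3 A

I_d = ε₀ A (dE/dt) = (8.85×10^-12)(3.19×10^-4 m²)(2.67×10^12) = 7.54×10^-3 A.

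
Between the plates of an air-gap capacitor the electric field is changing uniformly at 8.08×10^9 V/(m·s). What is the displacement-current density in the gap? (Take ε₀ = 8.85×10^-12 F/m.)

0.0715 A/m²

J_d = ε₀ dE/dt = (8.85×10^-12)(8.08×10^9) = 0.0715 A/m².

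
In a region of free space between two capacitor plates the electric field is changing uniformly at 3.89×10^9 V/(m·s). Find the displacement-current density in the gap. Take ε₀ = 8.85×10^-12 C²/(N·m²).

J_d = ε₀ dE/dt = (8.85×10^-12)(3.89×10^9) = 0.0344 A/m².

0.0344 A/m²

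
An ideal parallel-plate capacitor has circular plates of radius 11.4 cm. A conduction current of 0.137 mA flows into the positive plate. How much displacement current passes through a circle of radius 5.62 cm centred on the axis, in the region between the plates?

3.33×10^-5 A

No conduction current crosses the gap, so I_d there equals the 1.37×10^-4 A in the leads.
Through an area πr² the displacement current is I_d·(πr²/πR²) = I_d (r/R)² = 3.33×10^-5 A.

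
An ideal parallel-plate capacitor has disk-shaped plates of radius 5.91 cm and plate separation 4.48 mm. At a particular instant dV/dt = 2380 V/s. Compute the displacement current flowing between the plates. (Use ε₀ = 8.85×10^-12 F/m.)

5.16×10^-8 A

E = V/d so dE/dt = (dV/dt)/d = 5.312×10^5 V/(m·s), and I_d = ε₀ A dE/dt = (8.85×10^-12)(0.01097)(5.312×10^5) = 5.16×10^-8 A.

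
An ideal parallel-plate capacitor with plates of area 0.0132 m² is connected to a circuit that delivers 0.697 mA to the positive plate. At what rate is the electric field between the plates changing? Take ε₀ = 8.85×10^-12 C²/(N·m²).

By continuity, I_d in the gap equals the 0.697 mA flowing in the wire.
Since I_d = ε₀ A dE/dt, dE/dt = I_d/(ε₀A) = (6.97×10^-4)/((8.85×10^-12)(0.0132)) = 5.97×10^9 V/(m·s).

5.97×10^9 V/(m·s)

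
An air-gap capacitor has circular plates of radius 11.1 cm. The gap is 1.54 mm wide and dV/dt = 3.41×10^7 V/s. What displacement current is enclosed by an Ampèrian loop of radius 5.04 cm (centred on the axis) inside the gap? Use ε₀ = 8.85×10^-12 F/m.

1.56×10^-3 A

dE/dt = (dV/dt)/d = 2.214×10^10 V/(m·s); I_d = ε₀(πR²)(dE/dt) = (8.85×10^-12)(0.03871)(2.214×10^10) = 7.585×10^-3 A.
Through an area πr² the displacement current is I_d·(πr²/πR²) = I_d (r/R)² = 1.56×10^-3 A.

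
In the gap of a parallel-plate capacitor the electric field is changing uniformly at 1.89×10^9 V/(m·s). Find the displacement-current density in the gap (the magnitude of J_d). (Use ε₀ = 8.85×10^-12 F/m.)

J_d = ε₀ dE/dt = (8.85×10^-12)(1.89×10^9) = 0.0167 A/m².

0.0167 A/m²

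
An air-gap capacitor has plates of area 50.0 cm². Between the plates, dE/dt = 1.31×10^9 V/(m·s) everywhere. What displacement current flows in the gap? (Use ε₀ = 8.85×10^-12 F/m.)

The displacement current is ε₀ times dΦ_E/dt = ε₀ A dE/dt = (8.85×10^-12)(5.00×10^-3)(1.31×10^9) = 5.80×10^-5 A.

5.80×10^-5 A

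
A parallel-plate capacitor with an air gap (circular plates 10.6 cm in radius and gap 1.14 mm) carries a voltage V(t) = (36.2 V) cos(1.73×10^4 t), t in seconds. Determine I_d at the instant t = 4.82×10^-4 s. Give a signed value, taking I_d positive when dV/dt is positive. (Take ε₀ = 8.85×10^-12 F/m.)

-1.52×10^-4 A

dV/dt = (36.2)(1.73×10^4)·−sin(8.3386) = -5.541×10^5 V/s.
I_d = C dV/dt with C = ε₀A/d = (8.85×10^-12)(0.03530)/(1.14×10^-3) = 2.740×10^-10 F, so I_d = (2.740×10^-10)(-5.541×10^5) = -1.52×10^-4 A.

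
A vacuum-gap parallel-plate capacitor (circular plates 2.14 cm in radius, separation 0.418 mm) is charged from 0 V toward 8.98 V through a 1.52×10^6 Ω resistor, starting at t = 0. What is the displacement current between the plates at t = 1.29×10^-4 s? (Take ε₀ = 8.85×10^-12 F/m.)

3.64×10^-7 A

C = ε₀A/d = (8.85×10^-12)(1.439×10^-3)/(4.18×10^-4) = 3.047×10^-11 F and τ = RC = 4.631×10^-5 s. I_d in the gap equals the RC charging current.
I_d(t) = (V₀/R) e^(−t/τ) = 5.908×10^-6 · e^(−2.786) = 3.64×10^-7 A.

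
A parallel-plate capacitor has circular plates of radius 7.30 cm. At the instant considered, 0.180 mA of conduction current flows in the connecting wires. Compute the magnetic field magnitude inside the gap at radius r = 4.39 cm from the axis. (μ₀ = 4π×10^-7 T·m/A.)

No conduction current crosses the gap, so I_d there equals the 1.80×10^-4 A in the leads.
For r < R the Ampère–Maxwell law gives B(2πr) = μ₀ I_d (r²/R²), so B = μ₀ I_d r/(2πR²) = (4π×10^-7)(1.80×10^-4)(0.0439)/(2π·0.0730²) = 2.97×10^-10 T.

2.97×10^-10 T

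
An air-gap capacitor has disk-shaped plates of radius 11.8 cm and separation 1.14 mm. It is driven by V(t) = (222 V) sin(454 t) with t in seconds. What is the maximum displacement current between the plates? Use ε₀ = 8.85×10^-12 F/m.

(dE/dt)_max = V₀ω/d = 8.841×10^7 V/(m·s); ω = 454 rad/s.
I_d,max = ε₀ A (dE/dt)_max = (8.85×10^-12)(0.04374)(8.841×10^7) = 3.42×10^-5 A.

3.42×10^-5 A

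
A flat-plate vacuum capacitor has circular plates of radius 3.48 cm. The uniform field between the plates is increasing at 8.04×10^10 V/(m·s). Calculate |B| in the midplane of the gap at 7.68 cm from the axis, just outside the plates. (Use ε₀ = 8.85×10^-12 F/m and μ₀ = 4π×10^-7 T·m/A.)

7.05×10^-9 T

I_d = ε₀ dΦ_E/dt = ε₀ πR² (dE/dt) = (8.85×10^-12)(3.805×10^-3)(8.04×10^10) = 2.707×10^-3 A through the full plate area.
With r > R the enclosed displacement current is the full I_d; B = μ₀ I_d / (2πr) = 7.05×10^-9 T.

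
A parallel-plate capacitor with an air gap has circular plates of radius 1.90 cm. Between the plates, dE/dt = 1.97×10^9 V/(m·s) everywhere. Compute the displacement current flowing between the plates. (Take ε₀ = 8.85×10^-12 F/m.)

1.98×10^-5 A

I_d = ε₀ A (dE/dt) = (8.85×10^-12)(1.134×10^-3 m²)(1.97×10^9) = 1.98×10^-5 A.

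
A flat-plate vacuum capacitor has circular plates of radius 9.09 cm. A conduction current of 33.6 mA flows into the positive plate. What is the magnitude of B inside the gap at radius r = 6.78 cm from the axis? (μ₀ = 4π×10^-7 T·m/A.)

5.51×10^-8 T

By continuity the displacement current in the gap matches the conduction current: I_d = 0.0336 A.
∮B·dl = μ₀ I_d,enc with I_d,enc = I_d r²/R² = 0.01869 A; so B = μ₀ I_d,enc/(2πr) = 5.51×10^-8 T.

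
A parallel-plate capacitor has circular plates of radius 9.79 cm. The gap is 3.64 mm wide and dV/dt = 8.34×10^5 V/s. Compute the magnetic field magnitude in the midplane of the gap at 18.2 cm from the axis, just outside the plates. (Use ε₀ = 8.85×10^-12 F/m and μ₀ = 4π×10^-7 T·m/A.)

6.71×10^-11 T

With E = V/d, dE/dt = 2.291×10^8 V/(m·s) and πR² = 0.03011 m², giving I_d = ε₀ πR² dE/dt = 6.105×10^-5 A.
Outside the plates the loop encloses all of I_d, so B·2πr = μ₀ I_d and B = 6.71×10^-11 T.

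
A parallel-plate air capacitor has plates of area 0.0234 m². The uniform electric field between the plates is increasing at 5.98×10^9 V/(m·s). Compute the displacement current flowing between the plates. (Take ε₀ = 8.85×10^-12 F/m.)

I_d = ε₀ A (dE/dt) = (8.85×10^-12)(0.0234 m²)(5.98×10^9) = 1.24×10^-3 A.

1.24×10^-3 A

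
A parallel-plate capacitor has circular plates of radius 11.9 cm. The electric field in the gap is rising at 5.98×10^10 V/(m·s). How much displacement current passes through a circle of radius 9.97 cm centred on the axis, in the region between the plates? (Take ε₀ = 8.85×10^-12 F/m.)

0.0165 A

Total displacement current: I_d = ε₀(πR²)(dE/dt) = (8.85×10^-12)(0.04449)(5.98×10^10) = 0.02355 A.
Through an area πr² the displacement current is I_d·(πr²/πR²) = I_d (r/R)² = 0.0165 A.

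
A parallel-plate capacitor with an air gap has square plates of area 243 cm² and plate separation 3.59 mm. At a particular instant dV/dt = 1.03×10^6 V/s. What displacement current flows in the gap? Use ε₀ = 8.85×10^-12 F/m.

The field between the plates is E = V/d, so dE/dt = (1.03×10^6)/(3.59×10^-3 m) = 2.869×10^8 V/(m·s).
I_d = ε₀ A (dE/dt) = (8.85×10^-12)(0.0243)(2.869×10^8) = 6.17×10^-5 A.

6.17×10^-5 A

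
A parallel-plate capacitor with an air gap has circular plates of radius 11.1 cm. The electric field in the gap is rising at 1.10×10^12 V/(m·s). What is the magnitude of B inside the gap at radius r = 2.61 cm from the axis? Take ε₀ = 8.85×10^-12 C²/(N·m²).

Total displacement current: I_d = ε₀(πR²)(dE/dt) = (8.85×10^-12)(0.03871)(1.10×10^12) = 0.3768 A.
∮B·dl = μ₀ I_d,enc with I_d,enc = I_d r²/R² = 0.02083 A; so B = μ₀ I_d,enc/(2πr) = 1.60×10^-7 T.

1.60×10^-7 T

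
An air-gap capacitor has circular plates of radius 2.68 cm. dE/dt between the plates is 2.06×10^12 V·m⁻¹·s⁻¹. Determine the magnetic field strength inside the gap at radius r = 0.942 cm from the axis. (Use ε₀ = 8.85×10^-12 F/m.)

Through the whole plate area (πR² = 2.256×10^-3 m²), I_d = ε₀ πR² dE/dt = 0.04113 A.
For r < R the Ampère–Maxwell law gives B(2πr) = μ₀ I_d (r²/R²), so B = μ₀ I_d r/(2πR²) = (4π×10^-7)(0.04113)(9.42×10^-3)/(2π·0.0268²) = 1.08×10^-7 T.

1.08×10^-7 T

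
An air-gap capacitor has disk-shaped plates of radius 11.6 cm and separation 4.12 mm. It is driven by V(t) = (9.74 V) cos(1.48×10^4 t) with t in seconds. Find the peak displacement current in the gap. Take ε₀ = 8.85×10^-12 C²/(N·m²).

1.31×10^-5 A

(dE/dt)_max = V₀ω/d = 3.499×10^7 V/(m·s); ω = 1.48×10^4 rad/s.
I_d,max = ε₀ A (dE/dt)_max = (8.85×10^-12)(0.04227)(3.499×10^7) = 1.31×10^-5 A.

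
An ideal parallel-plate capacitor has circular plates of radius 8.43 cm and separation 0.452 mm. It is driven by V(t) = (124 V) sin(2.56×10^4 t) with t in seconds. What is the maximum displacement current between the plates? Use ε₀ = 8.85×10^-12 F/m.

1.39×10^-3 A

C = ε₀A/d = (8.85×10^-12)(0.02233)/(4.52×10^-4) = 4.372×10^-10 F; ω = 2.56×10^4 rad/s.
I_d = C dV/dt, so |I_d|_max = C V₀ ω = (4.372×10^-10)(124)(2.56×10^4) = 1.39×10^-3 A.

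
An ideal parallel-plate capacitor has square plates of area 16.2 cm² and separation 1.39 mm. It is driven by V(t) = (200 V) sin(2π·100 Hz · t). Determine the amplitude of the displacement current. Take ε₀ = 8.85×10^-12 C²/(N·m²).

C = ε₀A/d = (8.85×10^-12)(1.62×10^-3)/(1.39×10^-3) = 1.031×10^-11 F; ω = 2πf = 628.3 rad/s.
I_d = C dV/dt, so |I_d|_max = C V₀ ω = (1.031×10^-11)(200)(628.3) = 1.30×10^-6 A.

1.30×10^-6 A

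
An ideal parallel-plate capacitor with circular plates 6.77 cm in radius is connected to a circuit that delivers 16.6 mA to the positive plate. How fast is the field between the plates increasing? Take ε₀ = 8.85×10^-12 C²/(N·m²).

Charge continuity gives I_d = I = 0.0166 A between the plates.
Inverting I_d = ε₀ A dE/dt gives dE/dt = 0.0166 / (8.85×10^-12 · 0.01440) = 1.30×10^11 V/(m·s).

1.30×10^11 V/(m·s)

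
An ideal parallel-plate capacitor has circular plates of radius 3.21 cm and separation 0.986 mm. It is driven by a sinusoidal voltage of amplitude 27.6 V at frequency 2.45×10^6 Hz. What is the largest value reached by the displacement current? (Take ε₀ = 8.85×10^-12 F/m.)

0.0123 A

(dE/dt)_max = V₀ω/d = 4.308×10^11 V/(m·s); ω = 2πf = 1.539×10^7 rad/s.
I_d,max = ε₀ A (dE/dt)_max = (8.85×10^-12)(3.237×10^-3)(4.308×10^11) = 0.0123 A.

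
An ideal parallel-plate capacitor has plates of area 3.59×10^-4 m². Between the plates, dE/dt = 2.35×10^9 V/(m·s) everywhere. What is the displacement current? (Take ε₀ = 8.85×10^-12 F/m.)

7.47×10^-6 A

With a uniform field, Φ_E = EA, so I_d = ε₀ A dE/dt = 7.47×10^-6 A.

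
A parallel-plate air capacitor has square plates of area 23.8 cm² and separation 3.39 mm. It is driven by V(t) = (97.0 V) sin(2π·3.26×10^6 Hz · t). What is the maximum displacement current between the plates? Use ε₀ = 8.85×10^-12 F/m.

0.0123 A

C = ε₀A/d = (8.85×10^-12)(2.38×10^-3)/(3.39×10^-3) = 6.213×10^-12 F; ω = 2πf = 2.048×10^7 rad/s.
I_d = C dV/dt, so |I_d|_max = C V₀ ω = (6.213×10^-12)(97.0)(2.048×10^7) = 0.0123 A.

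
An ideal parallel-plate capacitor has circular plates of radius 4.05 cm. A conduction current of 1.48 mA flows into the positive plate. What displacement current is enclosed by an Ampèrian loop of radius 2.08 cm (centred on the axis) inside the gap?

Between the plates the displacement current equals the wire current: I_d = 1.48 mA = 1.48×10^-3 A.
Since J_d is uniform, the enclosed fraction is (r/R)² = 0.2638, giving I_d,enc = 3.90×10^-4 A.

3.90×10^-4 A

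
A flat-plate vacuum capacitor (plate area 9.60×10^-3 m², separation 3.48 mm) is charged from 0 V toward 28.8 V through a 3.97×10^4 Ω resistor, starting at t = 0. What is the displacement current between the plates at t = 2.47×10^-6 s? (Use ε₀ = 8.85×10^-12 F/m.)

C = ε₀A/d = (8.85×10^-12)(9.60×10^-3)/(3.48×10^-3) = 2.441×10^-11 F, so τ = RC = 9.691×10^-7 s.
The conduction current is I(t) = (V₀/R) e^(−t/τ), and the displacement current between the plates equals it.
t/τ = 2.549; I_d = (28.8/3.97×10^4) · e^(−2.549) = (7.254×10^-4)(0.07816) = 5.67×10^-5 A.

5.67×10^-5 A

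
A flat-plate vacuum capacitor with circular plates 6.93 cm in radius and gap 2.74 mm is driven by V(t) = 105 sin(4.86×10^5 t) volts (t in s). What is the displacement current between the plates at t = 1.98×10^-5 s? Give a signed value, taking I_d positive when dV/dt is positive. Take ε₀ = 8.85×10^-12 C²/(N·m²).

-2.44×10^-3 A

dE/dt = (V₀ω/d)·cos(ωt) with ωt = 9.6228 rad: (105)(4.86×10^5)(-0.9805)/(2.74×10^-3) = -1.826×10^10 V/(m·s).
I_d = ε₀ A dE/dt = (8.85×10^-12)(0.01509)(-1.826×10^10) = -2.44×10^-3 A.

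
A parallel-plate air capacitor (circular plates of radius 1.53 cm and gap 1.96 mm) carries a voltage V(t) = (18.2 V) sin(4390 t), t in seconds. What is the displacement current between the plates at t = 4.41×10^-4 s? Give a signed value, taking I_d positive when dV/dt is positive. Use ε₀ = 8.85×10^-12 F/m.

-9.48×10^-8 A

dE/dt = (V₀ω/d)·cos(ωt) with ωt = 1.93599 rad: (18.2)(4390)(-0.3571)/(1.96×10^-3) = -1.456×10^7 V/(m·s).
I_d = ε₀ A dE/dt = (8.85×10^-12)(7.354×10^-4)(-1.456×10^7) = -9.48×10^-8 A.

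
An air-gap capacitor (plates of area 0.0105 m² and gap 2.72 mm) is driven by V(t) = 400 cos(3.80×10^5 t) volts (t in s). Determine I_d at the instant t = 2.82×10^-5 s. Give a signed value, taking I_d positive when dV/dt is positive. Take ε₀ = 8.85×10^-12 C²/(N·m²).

dV/dt = (400)(3.80×10^5)·−sin(10.716) = 1.461×10^8 V/s.
I_d = C dV/dt with C = ε₀A/d = (8.85×10^-12)(0.0105)/(2.72×10^-3) = 3.416×10^-11 F, so I_d = (3.416×10^-11)(1.461×10^8) = 4.99×10^-3 A.

4.99×10^-3 A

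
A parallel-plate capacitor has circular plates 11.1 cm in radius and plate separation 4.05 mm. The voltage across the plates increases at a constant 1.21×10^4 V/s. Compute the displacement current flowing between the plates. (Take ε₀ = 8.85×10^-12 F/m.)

1.02×10^-6 A

The field between the plates is E = V/d, so dE/dt = (1.21×10^4)/(4.05×10^-3 m) = 2.988×10^6 V/(m·s).
I_d = ε₀ A (dE/dt) = (8.85×10^-12)(0.03871)(2.988×10^6) = 1.02×10^-6 A.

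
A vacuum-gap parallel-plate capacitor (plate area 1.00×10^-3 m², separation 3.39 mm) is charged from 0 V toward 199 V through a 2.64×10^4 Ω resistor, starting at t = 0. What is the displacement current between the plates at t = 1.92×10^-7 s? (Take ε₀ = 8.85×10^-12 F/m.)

4.65×10^-4 A

C = ε₀A/d = (8.85×10^-12)(1.00×10^-3)/(3.39×10^-3) = 2.611×10^-12 F, so τ = RC = 6.893×10^-8 s.
The conduction current is I(t) = (V₀/R) e^(−t/τ), and the displacement current between the plates equals it.
t/τ = 2.785; I_d = (199/2.64×10^4) · e^(−2.785) = (7.538×10^-3)(0.06173) = 4.65×10^-4 A.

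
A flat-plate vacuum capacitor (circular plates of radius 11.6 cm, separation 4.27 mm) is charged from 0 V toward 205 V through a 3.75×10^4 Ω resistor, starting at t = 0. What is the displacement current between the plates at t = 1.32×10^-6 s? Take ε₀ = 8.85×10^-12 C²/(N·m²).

C = ε₀A/d = (8.85×10^-12)(0.04227)/(4.27×10^-3) = 8.761×10^-11 F, so τ = RC = 3.285×10^-6 s.
The conduction current is I(t) = (V₀/R) e^(−t/τ), and the displacement current between the plates equals it.
t/τ = 0.4018; I_d = (205/3.75×10^4) · e^(−0.4018) = (5.467×10^-3)(0.6691) = 3.66×10^-3 A.

3.66×10^-3 A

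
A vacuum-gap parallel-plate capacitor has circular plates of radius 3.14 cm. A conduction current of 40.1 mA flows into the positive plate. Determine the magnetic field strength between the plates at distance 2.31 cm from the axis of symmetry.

No conduction current crosses the gap, so I_d there equals the 0.0401 A in the leads.
An Ampèrian loop of radius r encloses a fraction (r/R)² of I_d. Then B·2πr = μ₀ I_d (r/R)², giving B = μ₀ I_d r/(2πR²) = 1.88×10^-7 T.

1.88×10^-7 T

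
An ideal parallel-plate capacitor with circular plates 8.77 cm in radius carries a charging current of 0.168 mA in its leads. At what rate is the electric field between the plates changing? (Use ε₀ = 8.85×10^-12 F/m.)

7.86×10^8 V/(m·s)

The displacement current between the plates equals the conduction current, I_d = 0.168 mA.
Then dE/dt = I_d/(ε₀A) = 7.86×10^8 V/(m·s).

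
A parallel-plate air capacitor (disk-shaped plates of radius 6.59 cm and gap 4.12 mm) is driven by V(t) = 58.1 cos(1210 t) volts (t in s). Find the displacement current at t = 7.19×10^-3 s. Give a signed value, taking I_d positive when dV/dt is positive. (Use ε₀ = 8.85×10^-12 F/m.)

C = ε₀A/d = (8.85×10^-12)(0.01364)/(4.12×10^-3) = 2.930×10^-11 F. dV/dt = V₀ω·−sin(ωt); at ωt = 8.6999 rad this factor is -0.6630.
I_d = C dV/dt = (2.930×10^-11)(58.1)(1210)(-0.6630) = -1.37×10^-6 A.

-1.37×10^-6 A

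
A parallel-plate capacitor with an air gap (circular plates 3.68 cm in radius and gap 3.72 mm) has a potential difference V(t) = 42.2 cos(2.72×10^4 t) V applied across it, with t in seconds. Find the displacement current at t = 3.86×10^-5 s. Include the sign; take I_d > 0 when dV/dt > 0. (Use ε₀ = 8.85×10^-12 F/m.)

-1.01×10^-5 A

dV/dt = (42.2)(2.72×10^4)·−sin(1.04992) = -9.956×10^5 V/s.
I_d = C dV/dt with C = ε₀A/d = (8.85×10^-12)(4.254×10^-3)/(3.72×10^-3) = 1.012×10^-11 F, so I_d = (1.012×10^-11)(-9.956×10^5) = -1.01×10^-5 A.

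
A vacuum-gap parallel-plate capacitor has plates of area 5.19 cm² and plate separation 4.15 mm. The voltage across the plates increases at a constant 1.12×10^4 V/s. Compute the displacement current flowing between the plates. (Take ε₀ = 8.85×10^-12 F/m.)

1.24×10^-8 A

The field between the plates is E = V/d, so dE/dt = (1.12×10^4)/(4.15×10^-3 m) = 2.699×10^6 V/(m·s).
I_d = ε₀ A (dE/dt) = (8.85×10^-12)(5.19×10^-4)(2.699×10^6) = 1.24×10^-8 A.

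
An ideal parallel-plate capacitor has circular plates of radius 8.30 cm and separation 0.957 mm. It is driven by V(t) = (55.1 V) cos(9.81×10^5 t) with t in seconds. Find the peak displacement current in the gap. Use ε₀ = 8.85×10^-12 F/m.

0.0108 A

The displacement current equals the conduction current C dV/dt, which peaks at C V₀ ω.
With C = ε₀A/d = (8.85×10^-12)(0.02164)/(9.57×10^-4) = 2.001×10^-10 F and ω = 9.81×10^5 rad/s, I_d,max = (2.001×10^-10)(55.1)(9.81×10^5) = 0.0108 A.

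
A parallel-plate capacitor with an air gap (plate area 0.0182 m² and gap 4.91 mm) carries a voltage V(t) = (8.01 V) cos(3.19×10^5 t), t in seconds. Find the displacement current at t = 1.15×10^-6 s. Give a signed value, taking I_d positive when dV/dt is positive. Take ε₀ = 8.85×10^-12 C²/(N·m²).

-3.01×10^-5 A

dV/dt = (8.01)(3.19×10^5)·−sin(0.36685) = -9.165×10^5 V/s.
I_d = C dV/dt with C = ε₀A/d = (8.85×10^-12)(0.0182)/(4.91×10^-3) = 3.280×10^-11 F, so I_d = (3.280×10^-11)(-9.165×10^5) = -3.01×10^-5 A.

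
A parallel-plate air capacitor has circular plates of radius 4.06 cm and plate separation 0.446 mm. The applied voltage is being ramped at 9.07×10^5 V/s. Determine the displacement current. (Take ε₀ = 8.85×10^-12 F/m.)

9.32×10^-5 A

The field between the plates is E = V/d, so dE/dt = (9.07×10^5)/(4.46×10^-4 m) = 2.034×10^9 V/(m·s).
I_d = ε₀ A (dE/dt) = (8.85×10^-12)(5.178×10^-3)(2.034×10^9) = 9.32×10^-5 A.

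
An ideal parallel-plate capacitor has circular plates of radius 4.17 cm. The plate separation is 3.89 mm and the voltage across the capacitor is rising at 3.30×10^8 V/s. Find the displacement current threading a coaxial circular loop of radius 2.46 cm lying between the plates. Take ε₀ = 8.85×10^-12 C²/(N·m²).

I_d = C dV/dt with C = ε₀πR²/d = 1.243×10^-11 F, so I_d = (1.243×10^-11)(3.30×10^8) = 4.102×10^-3 A.
The field is uniform, so I_d,enc = I_d (r/R)² = (4.102×10^-3)(2.46/4.17)² = 1.43×10^-3 A.

1.43×10^-3 A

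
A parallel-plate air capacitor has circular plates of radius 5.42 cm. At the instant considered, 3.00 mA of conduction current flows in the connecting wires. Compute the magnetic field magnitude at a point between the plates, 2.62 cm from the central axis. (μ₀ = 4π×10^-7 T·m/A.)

5.35×10^-9 T

By continuity the displacement current in the gap matches the conduction current: I_d = 3.00×10^-3 A.
For r < R the Ampère–Maxwell law gives B(2πr) = μ₀ I_d (r²/R²), so B = μ₀ I_d r/(2πR²) = (4π×10^-7)(3.00×10^-3)(0.0262)/(2π·0.0542²) = 5.35×10^-9 T.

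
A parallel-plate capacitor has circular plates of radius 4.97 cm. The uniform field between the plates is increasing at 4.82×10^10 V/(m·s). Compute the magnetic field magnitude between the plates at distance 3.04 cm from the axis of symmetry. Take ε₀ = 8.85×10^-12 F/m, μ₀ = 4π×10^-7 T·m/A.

8.15×10^-9 T

Total displacement current: I_d = ε₀(πR²)(dE/dt) = (8.85×10^-12)(7.760×10^-3)(4.82×10^10) = 3.310×10^-3 A.
An Ampèrian loop of radius r encloses a fraction (r/R)² of I_d. Then B·2πr = μ₀ I_d (r/R)², giving B = μ₀ I_d r/(2πR²) = 8.15×10^-9 T.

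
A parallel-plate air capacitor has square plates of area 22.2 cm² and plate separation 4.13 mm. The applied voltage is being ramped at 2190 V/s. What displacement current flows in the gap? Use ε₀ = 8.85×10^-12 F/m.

1.04×10^-8 A

E = V/d so dE/dt = (dV/dt)/d = 5.303×10^5 V/(m·s), and I_d = ε₀ A dE/dt = (8.85×10^-12)(2.22×10^-3)(5.303×10^5) = 1.04×10^-8 A.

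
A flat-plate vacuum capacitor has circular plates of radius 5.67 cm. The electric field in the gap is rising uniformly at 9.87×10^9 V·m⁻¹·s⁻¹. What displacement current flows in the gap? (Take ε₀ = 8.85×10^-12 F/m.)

8.82×10^-4 A

The displacement current is ε₀ times dΦ_E/dt = ε₀ A dE/dt = (8.85×10^-12)(0.01010)(9.87×10^9) = 8.82×10^-4 A.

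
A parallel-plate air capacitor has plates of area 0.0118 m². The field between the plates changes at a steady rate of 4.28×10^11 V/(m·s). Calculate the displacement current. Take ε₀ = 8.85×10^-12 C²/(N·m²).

With a uniform field, Φ_E = EA, so I_d = ε₀ A dE/dt = 0.0447 A.

0.0447 A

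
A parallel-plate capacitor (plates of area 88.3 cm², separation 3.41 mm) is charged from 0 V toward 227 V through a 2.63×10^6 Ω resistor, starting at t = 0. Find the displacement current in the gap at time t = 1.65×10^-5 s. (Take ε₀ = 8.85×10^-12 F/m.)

C = ε₀A/d = (8.85×10^-12)(8.83×10^-3)/(3.41×10^-3) = 2.292×10^-11 F, so τ = RC = 6.028×10^-5 s.
The conduction current is I(t) = (V₀/R) e^(−t/τ), and the displacement current between the plates equals it.
t/τ = 0.2737; I_d = (227/2.63×10^6) · e^(−0.2737) = (8.631×10^-5)(0.7606) = 6.56×10^-5 A.

6.56×10^-5 A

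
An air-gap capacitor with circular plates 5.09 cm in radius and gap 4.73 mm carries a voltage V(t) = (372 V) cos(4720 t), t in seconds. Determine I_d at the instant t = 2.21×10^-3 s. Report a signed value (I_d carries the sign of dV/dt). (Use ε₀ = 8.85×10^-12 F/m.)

2.26×10^-5 A

dE/dt = (V₀ω/d)·−sin(ωt) with ωt = 10.4312 rad: (372)(4720)(0.8449)/(4.73×10^-3) = 3.136×10^8 V/(m·s).
I_d = ε₀ A dE/dt = (8.85×10^-12)(8.139×10^-3)(3.136×10^8) = 2.26×10^-5 A.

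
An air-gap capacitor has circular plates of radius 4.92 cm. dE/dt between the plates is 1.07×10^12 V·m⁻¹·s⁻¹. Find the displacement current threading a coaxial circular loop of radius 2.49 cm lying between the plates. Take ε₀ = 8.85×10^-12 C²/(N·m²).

0.0184 A

Through the whole plate area (πR² = 7.605×10^-3 m²), I_d = ε₀ πR² dE/dt = 0.07202 A.
Through an area πr² the displacement current is I_d·(πr²/πR²) = I_d (r/R)² = 0.0184 A.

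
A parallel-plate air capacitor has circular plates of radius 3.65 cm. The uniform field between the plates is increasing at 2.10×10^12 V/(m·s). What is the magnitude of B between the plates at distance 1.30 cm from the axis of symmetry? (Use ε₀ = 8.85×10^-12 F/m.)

Through the whole plate area (πR² = 4.185×10^-3 m²), I_d = ε₀ πR² dE/dt = 0.07778 A.
∮B·dl = μ₀ I_d,enc with I_d,enc = I_d r²/R² = 9.867×10^-3 A; so B = μ₀ I_d,enc/(2πr) = 1.52×10^-7 T.

1.52×10^-7 T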